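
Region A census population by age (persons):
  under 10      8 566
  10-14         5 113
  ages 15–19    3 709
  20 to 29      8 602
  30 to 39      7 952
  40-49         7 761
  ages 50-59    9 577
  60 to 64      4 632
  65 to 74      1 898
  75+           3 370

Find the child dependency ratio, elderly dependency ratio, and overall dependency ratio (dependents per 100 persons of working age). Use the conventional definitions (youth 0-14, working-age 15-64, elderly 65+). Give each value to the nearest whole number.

0–14: 8 566 + 5 113 = 13 679
15–64: 3 709 + 8 602 + 7 952 + 7 761 + 9 577 + 4 632 = 42 233
65+: 1 898 + 3 370 = 5 268
Youth dependency ratio = 13 679 / 42 233 × 100 = 32
Old-age dependency ratio = 5 268 / 42 233 × 100 = 12
Total dependency ratio = (13 679 + 5 268) / 42 233 × 100 = 18 947 / 42 233 × 100 = 45

Youth dependency ratio: 32
Old-age dependency ratio: 12
Total dependency ratio: 45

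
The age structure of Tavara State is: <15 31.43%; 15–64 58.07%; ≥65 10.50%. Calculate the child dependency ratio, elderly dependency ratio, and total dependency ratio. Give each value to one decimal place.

Youth dependency ratio: 54.1
Old-age dependency ratio: 18.1
Total dependency ratio: 72.2

Youth dependency ratio = 31.43 / 58.07 × 100 = 54.1
Old-age dependency ratio = 10.50 / 58.07 × 100 = 18.1
Total dependency ratio = (31.43 + 10.50) / 58.07 × 100 = 41.93 / 58.07 × 100 = 72.2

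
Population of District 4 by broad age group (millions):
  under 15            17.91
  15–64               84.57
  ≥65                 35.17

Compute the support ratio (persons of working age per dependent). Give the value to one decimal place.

Support ratio: 1.6

Support ratio = 84.57 / (17.91 + 35.17) = 84.57 / 53.08 = 1.6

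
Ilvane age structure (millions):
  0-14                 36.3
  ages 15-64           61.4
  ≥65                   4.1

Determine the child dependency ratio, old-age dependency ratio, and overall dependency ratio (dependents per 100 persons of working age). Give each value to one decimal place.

Youth dependency ratio = 36.3 / 61.4 × 100 = 59.1
Old-age dependency ratio = 4.1 / 61.4 × 100 = 6.7
Total dependency ratio = (36.3 + 4.1) / 61.4 × 100 = 40.4 / 61.4 × 100 = 65.8

Youth dependency ratio: 59.1
Old-age dependency ratio: 6.7
Total dependency ratio: 65.8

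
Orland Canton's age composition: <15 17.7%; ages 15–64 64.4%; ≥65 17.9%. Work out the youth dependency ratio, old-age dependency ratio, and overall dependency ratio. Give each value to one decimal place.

Youth dependency ratio: 27.5
Old-age dependency ratio: 27.8
Total dependency ratio: 55.3

Youth dependency ratio = 17.7 / 64.4 × 100 = 27.5
Old-age dependency ratio = 17.9 / 64.4 × 100 = 27.8
Total dependency ratio = (17.7 + 17.9) / 64.4 × 100 = 35.6 / 64.4 × 100 = 55.3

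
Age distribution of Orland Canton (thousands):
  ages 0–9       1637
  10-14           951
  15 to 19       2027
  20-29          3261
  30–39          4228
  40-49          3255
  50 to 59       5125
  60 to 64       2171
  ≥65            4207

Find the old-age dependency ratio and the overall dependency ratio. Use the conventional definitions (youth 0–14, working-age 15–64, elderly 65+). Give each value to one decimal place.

0–14: 1637 + 951 = 2588
15–64: 2027 + 3261 + 4228 + 3255 + 5125 + 2171 = 20067
65+: 4207
Old-age dependency ratio = 4207 / 20067 × 100 = 21.0
Total dependency ratio = (2588 + 4207) / 20067 × 100 = 6795 / 20067 × 100 = 33.9

Old-age dependency ratio: 21.0
Total dependency ratio: 33.9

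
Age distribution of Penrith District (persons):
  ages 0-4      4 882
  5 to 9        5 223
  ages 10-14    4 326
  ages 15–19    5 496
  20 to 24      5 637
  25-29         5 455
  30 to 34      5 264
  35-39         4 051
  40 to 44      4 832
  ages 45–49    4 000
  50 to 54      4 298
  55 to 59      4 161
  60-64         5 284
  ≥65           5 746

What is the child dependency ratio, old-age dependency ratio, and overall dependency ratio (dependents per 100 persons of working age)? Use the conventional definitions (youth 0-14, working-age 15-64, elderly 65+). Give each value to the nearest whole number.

0–14: 4 882 + 5 223 + 4 326 = 14 431
15–64: 5 496 + 5 637 + 5 455 + 5 264 + 4 051 + 4 832 + 4 000 + 4 298 + 4 161 + 5 284 = 48 478
65+: 5 746
Youth dependency ratio = 14 431 / 48 478 × 100 = 30
Old-age dependency ratio = 5 746 / 48 478 × 100 = 12
Total dependency ratio = (14 431 + 5 746) / 48 478 × 100 = 20 177 / 48 478 × 100 = 42

Youth dependency ratio: 30
Old-age dependency ratio: 12
Total dependency ratio: 42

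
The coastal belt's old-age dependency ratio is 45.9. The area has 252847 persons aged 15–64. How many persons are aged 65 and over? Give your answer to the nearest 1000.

Old-age dependency ratio = elderly / working-age × 100
45.9 = E / 252847 × 100
⇒ 116000

Aged 65 and over: 116000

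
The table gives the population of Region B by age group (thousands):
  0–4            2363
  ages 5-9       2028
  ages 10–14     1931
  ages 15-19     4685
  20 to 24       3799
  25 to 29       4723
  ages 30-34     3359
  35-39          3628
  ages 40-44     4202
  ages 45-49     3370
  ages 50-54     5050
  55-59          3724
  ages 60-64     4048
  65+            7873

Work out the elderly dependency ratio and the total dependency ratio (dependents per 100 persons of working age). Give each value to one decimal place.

0–14: 2363 + 2028 + 1931 = 6322
15–64: 4685 + 3799 + 4723 + 3359 + 3628 + 4202 + 3370 + 5050 + 3724 + 4048 = 40588
65+: 7873
Old-age dependency ratio = 7873 / 40588 × 100 = 19.4
Total dependency ratio = (6322 + 7873) / 40588 × 100 = 14195 / 40588 × 100 = 35.0

Old-age dependency ratio: 19.4
Total dependency ratio: 35.0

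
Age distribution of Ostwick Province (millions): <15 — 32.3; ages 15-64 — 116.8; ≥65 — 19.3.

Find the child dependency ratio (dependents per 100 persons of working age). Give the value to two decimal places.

Youth dependency ratio = 32.3 / 116.8 × 100 = 27.65

Youth dependency ratio: 27.65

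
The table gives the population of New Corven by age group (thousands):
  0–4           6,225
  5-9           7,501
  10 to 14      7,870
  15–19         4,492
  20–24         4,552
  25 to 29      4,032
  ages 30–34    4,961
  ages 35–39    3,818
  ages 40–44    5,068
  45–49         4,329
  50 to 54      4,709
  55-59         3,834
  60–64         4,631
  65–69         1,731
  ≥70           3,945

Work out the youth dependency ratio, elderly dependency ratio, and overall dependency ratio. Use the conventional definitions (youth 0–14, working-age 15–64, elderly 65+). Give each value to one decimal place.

0–14: 6,225 + 7,501 + 7,870 = 21,596
15–64: 4,492 + 4,552 + 4,032 + 4,961 + 3,818 + 5,068 + 4,329 + 4,709 + 3,834 + 4,631 = 44,426
65+: 1,731 + 3,945 = 5,676
Youth dependency ratio = 21,596 / 44,426 × 100 = 48.6
Old-age dependency ratio = 5,676 / 44,426 × 100 = 12.8
Total dependency ratio = (21,596 + 5,676) / 44,426 × 100 = 27,272 / 44,426 × 100 = 61.4

Youth dependency ratio: 48.6
Old-age dependency ratio: 12.8
Total dependency ratio: 61.4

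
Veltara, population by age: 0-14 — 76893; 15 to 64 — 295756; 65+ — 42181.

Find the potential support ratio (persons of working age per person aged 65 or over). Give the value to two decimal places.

Potential support ratio = 295756 / 42181 = 7.01

Potential support ratio: 7.01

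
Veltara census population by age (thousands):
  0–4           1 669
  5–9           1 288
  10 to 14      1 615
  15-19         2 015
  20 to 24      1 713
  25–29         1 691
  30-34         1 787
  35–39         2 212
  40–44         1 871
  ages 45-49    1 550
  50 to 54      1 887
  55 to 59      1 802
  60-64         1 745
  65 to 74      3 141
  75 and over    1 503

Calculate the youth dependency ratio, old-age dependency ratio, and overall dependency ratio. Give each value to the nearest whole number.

0–14: 1 669 + 1 288 + 1 615 = 4 572
15–64: 2 015 + 1 713 + 1 691 + 1 787 + 2 212 + 1 871 + 1 550 + 1 887 + 1 802 + 1 745 = 18 273
65+: 3 141 + 1 503 = 4 644
Youth dependency ratio = 4 572 / 18 273 × 100 = 25
Old-age dependency ratio = 4 644 / 18 273 × 100 = 25
Total dependency ratio = (4 572 + 4 644) / 18 273 × 100 = 9 216 / 18 273 × 100 = 50

Youth dependency ratio: 25
Old-age dependency ratio: 25
Total dependency ratio: 50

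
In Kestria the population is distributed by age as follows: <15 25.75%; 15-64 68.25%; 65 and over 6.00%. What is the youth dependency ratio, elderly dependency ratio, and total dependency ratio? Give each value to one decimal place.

Youth dependency ratio = 25.75 / 68.25 × 100 = 37.7
Old-age dependency ratio = 6.00 / 68.25 × 100 = 8.8
Total dependency ratio = (25.75 + 6.00) / 68.25 × 100 = 31.75 / 68.25 × 100 = 46.5

Youth dependency ratio: 37.7
Old-age dependency ratio: 8.8
Total dependency ratio: 46.5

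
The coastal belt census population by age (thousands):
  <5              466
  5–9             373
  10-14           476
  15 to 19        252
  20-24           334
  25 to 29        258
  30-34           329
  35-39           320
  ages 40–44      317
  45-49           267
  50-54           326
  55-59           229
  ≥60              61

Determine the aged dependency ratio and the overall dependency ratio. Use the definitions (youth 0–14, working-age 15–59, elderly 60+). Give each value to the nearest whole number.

Old-age dependency ratio: 2
Total dependency ratio: 52

0–14: 466 + 373 + 476 = 1,315
15–59: 252 + 334 + 258 + 329 + 320 + 317 + 267 + 326 + 229 = 2,632
60+: 61
Old-age dependency ratio = 61 / 2,632 × 100 = 2
Total dependency ratio = (1,315 + 61) / 2,632 × 100 = 1,376 / 2,632 × 100 = 52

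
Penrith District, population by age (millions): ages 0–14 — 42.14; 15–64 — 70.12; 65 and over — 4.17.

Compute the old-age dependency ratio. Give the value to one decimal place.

Old-age dependency ratio: 5.9

Old-age dependency ratio = 4.17 / 70.12 × 100 = 5.9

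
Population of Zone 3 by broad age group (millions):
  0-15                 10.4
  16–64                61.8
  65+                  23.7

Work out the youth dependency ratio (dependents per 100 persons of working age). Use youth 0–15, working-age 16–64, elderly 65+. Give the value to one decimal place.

Youth dependency ratio: 16.8

Youth dependency ratio = 10.4 / 61.8 × 100 = 16.8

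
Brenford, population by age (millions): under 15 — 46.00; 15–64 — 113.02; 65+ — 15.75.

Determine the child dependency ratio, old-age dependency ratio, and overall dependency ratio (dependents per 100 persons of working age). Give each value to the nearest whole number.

Youth dependency ratio = 46.00 / 113.02 × 100 = 41
Old-age dependency ratio = 15.75 / 113.02 × 100 = 14
Total dependency ratio = (46.00 + 15.75) / 113.02 × 100 = 61.75 / 113.02 × 100 = 55

Youth dependency ratio: 41
Old-age dependency ratio: 14
Total dependency ratio: 55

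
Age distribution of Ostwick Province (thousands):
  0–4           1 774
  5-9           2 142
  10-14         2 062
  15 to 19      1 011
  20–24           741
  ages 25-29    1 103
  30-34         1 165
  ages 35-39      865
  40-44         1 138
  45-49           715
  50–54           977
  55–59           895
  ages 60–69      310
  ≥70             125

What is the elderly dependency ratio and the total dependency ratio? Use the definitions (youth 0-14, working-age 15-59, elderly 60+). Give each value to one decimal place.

0–14: 1 774 + 2 142 + 2 062 = 5 978
15–59: 1 011 + 741 + 1 103 + 1 165 + 865 + 1 138 + 715 + 977 + 895 = 8 610
60+: 310 + 125 = 435
Old-age dependency ratio = 435 / 8 610 × 100 = 5.1
Total dependency ratio = (5 978 + 435) / 8 610 × 100 = 6 413 / 8 610 × 100 = 74.5

Old-age dependency ratio: 5.1
Total dependency ratio: 74.5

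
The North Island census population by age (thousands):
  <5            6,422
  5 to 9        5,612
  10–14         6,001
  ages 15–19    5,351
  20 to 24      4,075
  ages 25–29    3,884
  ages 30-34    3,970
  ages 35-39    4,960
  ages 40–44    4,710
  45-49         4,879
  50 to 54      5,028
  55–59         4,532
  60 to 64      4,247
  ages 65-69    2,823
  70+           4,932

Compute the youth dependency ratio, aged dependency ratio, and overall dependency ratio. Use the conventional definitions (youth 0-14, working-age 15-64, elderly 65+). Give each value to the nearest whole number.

Youth dependency ratio: 40
Old-age dependency ratio: 17
Total dependency ratio: 57

0–14: 6,422 + 5,612 + 6,001 = 18,035
15–64: 5,351 + 4,075 + 3,884 + 3,970 + 4,960 + 4,710 + 4,879 + 5,028 + 4,532 + 4,247 = 45,636
65+: 2,823 + 4,932 = 7,755
Youth dependency ratio = 18,035 / 45,636 × 100 = 40
Old-age dependency ratio = 7,755 / 45,636 × 100 = 17
Total dependency ratio = (18,035 + 7,755) / 45,636 × 100 = 25,790 / 45,636 × 100 = 57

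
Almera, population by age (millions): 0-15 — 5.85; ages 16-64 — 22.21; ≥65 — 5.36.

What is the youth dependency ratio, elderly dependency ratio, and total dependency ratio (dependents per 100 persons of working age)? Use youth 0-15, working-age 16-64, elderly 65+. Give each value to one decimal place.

Youth dependency ratio = 5.85 / 22.21 × 100 = 26.3
Old-age dependency ratio = 5.36 / 22.21 × 100 = 24.1
Total dependency ratio = (5.85 + 5.36) / 22.21 × 100 = 11.21 / 22.21 × 100 = 50.5

Youth dependency ratio: 26.3
Old-age dependency ratio: 24.1
Total dependency ratio: 50.5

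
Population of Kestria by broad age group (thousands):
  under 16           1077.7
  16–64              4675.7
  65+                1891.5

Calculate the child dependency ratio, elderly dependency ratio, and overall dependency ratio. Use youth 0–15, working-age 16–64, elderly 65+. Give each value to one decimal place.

Youth dependency ratio = 1077.7 / 4675.7 × 100 = 23.0
Old-age dependency ratio = 1891.5 / 4675.7 × 100 = 40.5
Total dependency ratio = (1077.7 + 1891.5) / 4675.7 × 100 = 2969.2 / 4675.7 × 100 = 63.5

Youth dependency ratio: 23.0
Old-age dependency ratio: 40.5
Total dependency ratio: 63.5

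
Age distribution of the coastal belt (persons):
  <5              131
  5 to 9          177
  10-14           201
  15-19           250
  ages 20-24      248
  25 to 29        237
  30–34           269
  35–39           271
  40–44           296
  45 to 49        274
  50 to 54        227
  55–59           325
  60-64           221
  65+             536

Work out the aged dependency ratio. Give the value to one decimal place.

0–14: 131 + 177 + 201 = 509
15–64: 250 + 248 + 237 + 269 + 271 + 296 + 274 + 227 + 325 + 221 = 2 618
65+: 536
Old-age dependency ratio = 536 / 2 618 × 100 = 20.5

Old-age dependency ratio: 20.5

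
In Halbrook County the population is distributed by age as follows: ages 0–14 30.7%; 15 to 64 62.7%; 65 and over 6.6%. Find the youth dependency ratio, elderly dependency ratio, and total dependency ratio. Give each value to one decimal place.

Youth dependency ratio: 49.0
Old-age dependency ratio: 10.5
Total dependency ratio: 59.5

Youth dependency ratio = 30.7 / 62.7 × 100 = 49.0
Old-age dependency ratio = 6.6 / 62.7 × 100 = 10.5
Total dependency ratio = (30.7 + 6.6) / 62.7 × 100 = 37.3 / 62.7 × 100 = 59.5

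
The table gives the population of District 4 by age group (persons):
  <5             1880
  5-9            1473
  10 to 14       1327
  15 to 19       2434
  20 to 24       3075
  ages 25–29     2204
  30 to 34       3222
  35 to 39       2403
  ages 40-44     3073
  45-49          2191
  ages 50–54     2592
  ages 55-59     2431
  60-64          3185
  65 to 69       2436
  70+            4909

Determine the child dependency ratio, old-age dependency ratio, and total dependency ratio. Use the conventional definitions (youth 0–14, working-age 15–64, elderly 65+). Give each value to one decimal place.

Youth dependency ratio: 17.5
Old-age dependency ratio: 27.4
Total dependency ratio: 44.9

0–14: 1880 + 1473 + 1327 = 4680
15–64: 2434 + 3075 + 2204 + 3222 + 2403 + 3073 + 2191 + 2592 + 2431 + 3185 = 26810
65+: 2436 + 4909 = 7345
Youth dependency ratio = 4680 / 26810 × 100 = 17.5
Old-age dependency ratio = 7345 / 26810 × 100 = 27.4
Total dependency ratio = (4680 + 7345) / 26810 × 100 = 12025 / 26810 × 100 = 44.9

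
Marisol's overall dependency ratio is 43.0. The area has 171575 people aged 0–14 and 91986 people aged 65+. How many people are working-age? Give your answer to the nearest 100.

Working-age: 612900

Total dependency ratio = (youth + elderly) / working-age × 100
43.0 = (171575 + 91986) / W × 100
⇒ 612900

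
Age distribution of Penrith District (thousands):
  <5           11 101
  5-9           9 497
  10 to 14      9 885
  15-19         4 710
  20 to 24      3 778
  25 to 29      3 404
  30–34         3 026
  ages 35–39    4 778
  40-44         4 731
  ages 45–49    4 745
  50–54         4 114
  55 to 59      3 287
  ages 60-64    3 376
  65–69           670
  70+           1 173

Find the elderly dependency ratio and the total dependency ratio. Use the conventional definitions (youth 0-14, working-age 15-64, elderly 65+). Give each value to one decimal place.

0–14: 11 101 + 9 497 + 9 885 = 30 483
15–64: 4 710 + 3 778 + 3 404 + 3 026 + 4 778 + 4 731 + 4 745 + 4 114 + 3 287 + 3 376 = 39 949
65+: 670 + 1 173 = 1 843
Old-age dependency ratio = 1 843 / 39 949 × 100 = 4.6
Total dependency ratio = (30 483 + 1 843) / 39 949 × 100 = 32 326 / 39 949 × 100 = 80.9

Old-age dependency ratio: 4.6
Total dependency ratio: 80.9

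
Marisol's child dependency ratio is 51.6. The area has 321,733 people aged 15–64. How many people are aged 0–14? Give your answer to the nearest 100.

Youth dependency ratio = youth / working-age × 100
51.6 = Y / 321,733 × 100
⇒ 166,000

Aged 0–14: 166,000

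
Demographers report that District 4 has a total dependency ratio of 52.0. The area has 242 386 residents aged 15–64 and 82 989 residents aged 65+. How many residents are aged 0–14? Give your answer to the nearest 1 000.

Total dependency ratio = (youth + elderly) / working-age × 100
52.0 = (Y + 82 989) / 242 386 × 100
⇒ 43 000

Aged 0–14: 43 000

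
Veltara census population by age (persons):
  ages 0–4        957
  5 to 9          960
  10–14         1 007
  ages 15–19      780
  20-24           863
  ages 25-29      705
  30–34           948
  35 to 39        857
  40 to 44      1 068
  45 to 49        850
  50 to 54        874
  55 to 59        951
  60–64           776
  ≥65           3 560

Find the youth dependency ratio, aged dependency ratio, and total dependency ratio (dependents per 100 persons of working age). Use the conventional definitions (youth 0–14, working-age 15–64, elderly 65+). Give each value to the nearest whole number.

0–14: 957 + 960 + 1 007 = 2 924
15–64: 780 + 863 + 705 + 948 + 857 + 1 068 + 850 + 874 + 951 + 776 = 8 672
65+: 3 560
Youth dependency ratio = 2 924 / 8 672 × 100 = 34
Old-age dependency ratio = 3 560 / 8 672 × 100 = 41
Total dependency ratio = (2 924 + 3 560) / 8 672 × 100 = 6 484 / 8 672 × 100 = 75

Youth dependency ratio: 34
Old-age dependency ratio: 41
Total dependency ratio: 75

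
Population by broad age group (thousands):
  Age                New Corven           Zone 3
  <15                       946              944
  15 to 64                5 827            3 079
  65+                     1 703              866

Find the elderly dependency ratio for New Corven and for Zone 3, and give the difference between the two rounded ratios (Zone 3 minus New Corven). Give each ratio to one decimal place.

New Corven: 29.2
Zone 3: 28.1
Difference: -1.1

New Corven: 1 703 / 5 827 × 100 = 29.2
Zone 3: 866 / 3 079 × 100 = 28.1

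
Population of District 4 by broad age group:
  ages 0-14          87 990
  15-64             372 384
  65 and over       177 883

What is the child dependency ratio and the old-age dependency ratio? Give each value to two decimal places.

Youth dependency ratio = 87 990 / 372 384 × 100 = 23.63
Old-age dependency ratio = 177 883 / 372 384 × 100 = 47.77

Youth dependency ratio: 23.63
Old-age dependency ratio: 47.77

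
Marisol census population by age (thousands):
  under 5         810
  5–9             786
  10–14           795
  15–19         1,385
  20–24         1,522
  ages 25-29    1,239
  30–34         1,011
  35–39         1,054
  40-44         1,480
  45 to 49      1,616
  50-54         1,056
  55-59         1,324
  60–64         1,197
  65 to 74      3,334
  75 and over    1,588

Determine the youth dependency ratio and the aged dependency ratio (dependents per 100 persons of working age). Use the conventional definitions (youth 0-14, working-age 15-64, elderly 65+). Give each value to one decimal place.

0–14: 810 + 786 + 795 = 2,391
15–64: 1,385 + 1,522 + 1,239 + 1,011 + 1,054 + 1,480 + 1,616 + 1,056 + 1,324 + 1,197 = 12,884
65+: 3,334 + 1,588 = 4,922
Youth dependency ratio = 2,391 / 12,884 × 100 = 18.6
Old-age dependency ratio = 4,922 / 12,884 × 100 = 38.2

Youth dependency ratio: 18.6
Old-age dependency ratio: 38.2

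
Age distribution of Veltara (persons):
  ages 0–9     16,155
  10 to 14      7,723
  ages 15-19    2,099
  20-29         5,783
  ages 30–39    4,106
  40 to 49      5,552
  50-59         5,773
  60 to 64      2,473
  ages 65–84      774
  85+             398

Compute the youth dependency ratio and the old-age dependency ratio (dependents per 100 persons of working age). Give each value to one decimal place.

Youth dependency ratio: 92.6
Old-age dependency ratio: 4.5

0–14: 16,155 + 7,723 = 23,878
15–64: 2,099 + 5,783 + 4,106 + 5,552 + 5,773 + 2,473 = 25,786
65+: 774 + 398 = 1,172
Youth dependency ratio = 23,878 / 25,786 × 100 = 92.6
Old-age dependency ratio = 1,172 / 25,786 × 100 = 4.5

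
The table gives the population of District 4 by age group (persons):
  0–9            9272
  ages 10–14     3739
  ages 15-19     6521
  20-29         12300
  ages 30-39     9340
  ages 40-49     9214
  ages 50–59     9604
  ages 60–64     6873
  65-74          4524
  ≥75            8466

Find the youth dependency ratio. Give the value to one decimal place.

0–14: 9272 + 3739 = 13011
15–64: 6521 + 12300 + 9340 + 9214 + 9604 + 6873 = 53852
65+: 4524 + 8466 = 12990
Youth dependency ratio = 13011 / 53852 × 100 = 24.2

Youth dependency ratio: 24.2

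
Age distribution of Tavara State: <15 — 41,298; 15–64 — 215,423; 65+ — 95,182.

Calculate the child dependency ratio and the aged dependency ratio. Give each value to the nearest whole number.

Youth dependency ratio = 41,298 / 215,423 × 100 = 19
Old-age dependency ratio = 95,182 / 215,423 × 100 = 44

Youth dependency ratio: 19
Old-age dependency ratio: 44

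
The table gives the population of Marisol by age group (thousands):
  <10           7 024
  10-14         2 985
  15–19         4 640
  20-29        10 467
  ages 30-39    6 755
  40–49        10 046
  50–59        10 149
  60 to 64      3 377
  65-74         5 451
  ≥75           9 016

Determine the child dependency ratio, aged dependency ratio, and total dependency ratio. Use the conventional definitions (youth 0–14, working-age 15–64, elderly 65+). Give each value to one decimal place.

Youth dependency ratio: 22.0
Old-age dependency ratio: 31.8
Total dependency ratio: 53.9

0–14: 7 024 + 2 985 = 10 009
15–64: 4 640 + 10 467 + 6 755 + 10 046 + 10 149 + 3 377 = 45 434
65+: 5 451 + 9 016 = 14 467
Youth dependency ratio = 10 009 / 45 434 × 100 = 22.0
Old-age dependency ratio = 14 467 / 45 434 × 100 = 31.8
Total dependency ratio = (10 009 + 14 467) / 45 434 × 100 = 24 476 / 45 434 × 100 = 53.9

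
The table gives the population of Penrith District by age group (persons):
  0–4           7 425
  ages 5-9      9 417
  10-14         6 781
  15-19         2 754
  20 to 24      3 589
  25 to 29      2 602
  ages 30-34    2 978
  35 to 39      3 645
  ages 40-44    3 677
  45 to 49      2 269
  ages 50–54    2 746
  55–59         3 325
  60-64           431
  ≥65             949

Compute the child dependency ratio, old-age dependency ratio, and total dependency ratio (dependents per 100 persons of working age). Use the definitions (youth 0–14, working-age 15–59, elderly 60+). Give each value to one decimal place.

Youth dependency ratio: 85.6
Old-age dependency ratio: 5.0
Total dependency ratio: 90.6

0–14: 7 425 + 9 417 + 6 781 = 23 623
15–59: 2 754 + 3 589 + 2 602 + 2 978 + 3 645 + 3 677 + 2 269 + 2 746 + 3 325 = 27 585
60+: 431 + 949 = 1 380
Youth dependency ratio = 23 623 / 27 585 × 100 = 85.6
Old-age dependency ratio = 1 380 / 27 585 × 100 = 5.0
Total dependency ratio = (23 623 + 1 380) / 27 585 × 100 = 25 003 / 27 585 × 100 = 90.6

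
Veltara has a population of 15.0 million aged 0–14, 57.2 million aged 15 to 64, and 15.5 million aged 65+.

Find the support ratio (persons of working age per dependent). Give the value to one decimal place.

Support ratio: 1.9

Support ratio = 57.2 / (15.0 + 15.5) = 57.2 / 30.5 = 1.9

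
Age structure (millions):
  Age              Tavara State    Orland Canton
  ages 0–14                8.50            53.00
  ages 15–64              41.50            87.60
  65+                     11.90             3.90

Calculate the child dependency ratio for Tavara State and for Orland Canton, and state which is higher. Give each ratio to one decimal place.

Tavara State: 20.5
Orland Canton: 60.5
Higher: Orland Canton

Tavara State: 8.50 / 41.50 × 100 = 20.5
Orland Canton: 53.00 / 87.60 × 100 = 60.5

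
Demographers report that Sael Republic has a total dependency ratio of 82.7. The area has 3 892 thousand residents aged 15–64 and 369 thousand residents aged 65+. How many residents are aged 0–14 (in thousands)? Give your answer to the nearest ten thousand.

Total dependency ratio = (youth + elderly) / working-age × 100
82.7 = (Y + 369) / 3 892 × 100
⇒ 2 850

Aged 0–14: 2 850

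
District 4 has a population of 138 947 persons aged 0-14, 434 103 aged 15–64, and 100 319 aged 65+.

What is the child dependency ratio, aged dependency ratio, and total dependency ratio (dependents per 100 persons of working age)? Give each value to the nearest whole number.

Youth dependency ratio = 138 947 / 434 103 × 100 = 32
Old-age dependency ratio = 100 319 / 434 103 × 100 = 23
Total dependency ratio = (138 947 + 100 319) / 434 103 × 100 = 239 266 / 434 103 × 100 = 55

Youth dependency ratio: 32
Old-age dependency ratio: 23
Total dependency ratio: 55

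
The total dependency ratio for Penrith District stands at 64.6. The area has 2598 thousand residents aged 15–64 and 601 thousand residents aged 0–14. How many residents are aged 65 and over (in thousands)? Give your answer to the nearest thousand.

Total dependency ratio = (youth + elderly) / working-age × 100
64.6 = (601 + E) / 2598 × 100
⇒ 1077

Aged 65 and over: 1077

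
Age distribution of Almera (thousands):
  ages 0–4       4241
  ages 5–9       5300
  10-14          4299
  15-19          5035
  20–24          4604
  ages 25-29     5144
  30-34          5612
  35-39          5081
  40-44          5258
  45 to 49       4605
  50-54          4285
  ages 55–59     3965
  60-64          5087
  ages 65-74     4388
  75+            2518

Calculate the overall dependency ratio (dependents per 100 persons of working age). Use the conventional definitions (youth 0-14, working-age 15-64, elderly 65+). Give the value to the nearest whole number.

Total dependency ratio: 43

0–14: 4241 + 5300 + 4299 = 13840
15–64: 5035 + 4604 + 5144 + 5612 + 5081 + 5258 + 4605 + 4285 + 3965 + 5087 = 48676
65+: 4388 + 2518 = 6906
Total dependency ratio = (13840 + 6906) / 48676 × 100 = 20746 / 48676 × 100 = 43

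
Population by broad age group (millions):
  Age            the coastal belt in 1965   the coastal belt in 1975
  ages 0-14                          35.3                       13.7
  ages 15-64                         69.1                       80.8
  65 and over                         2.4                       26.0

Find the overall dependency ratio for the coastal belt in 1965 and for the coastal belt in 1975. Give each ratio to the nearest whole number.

the coastal belt in 1965: 55
the coastal belt in 1975: 49

the coastal belt in 1965: (35.3 + 2.4) / 69.1 × 100 = 37.7 / 69.1 × 100 = 55
the coastal belt in 1975: (13.7 + 26.0) / 80.8 × 100 = 39.7 / 80.8 × 100 = 49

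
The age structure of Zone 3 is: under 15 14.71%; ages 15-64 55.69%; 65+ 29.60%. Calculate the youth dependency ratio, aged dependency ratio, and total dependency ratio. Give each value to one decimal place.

Youth dependency ratio = 14.71 / 55.69 × 100 = 26.4
Old-age dependency ratio = 29.60 / 55.69 × 100 = 53.2
Total dependency ratio = (14.71 + 29.60) / 55.69 × 100 = 44.31 / 55.69 × 100 = 79.6

Youth dependency ratio: 26.4
Old-age dependency ratio: 53.2
Total dependency ratio: 79.6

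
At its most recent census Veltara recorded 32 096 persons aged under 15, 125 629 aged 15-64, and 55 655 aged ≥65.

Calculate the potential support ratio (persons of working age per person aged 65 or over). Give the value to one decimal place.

Potential support ratio: 2.3

Potential support ratio = 125 629 / 55 655 = 2.3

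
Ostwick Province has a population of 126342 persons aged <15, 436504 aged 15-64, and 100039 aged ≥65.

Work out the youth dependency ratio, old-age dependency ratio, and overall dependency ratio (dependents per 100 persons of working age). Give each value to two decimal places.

Youth dependency ratio: 28.94
Old-age dependency ratio: 22.92
Total dependency ratio: 51.86

Youth dependency ratio = 126342 / 436504 × 100 = 28.94
Old-age dependency ratio = 100039 / 436504 × 100 = 22.92
Total dependency ratio = (126342 + 100039) / 436504 × 100 = 226381 / 436504 × 100 = 51.86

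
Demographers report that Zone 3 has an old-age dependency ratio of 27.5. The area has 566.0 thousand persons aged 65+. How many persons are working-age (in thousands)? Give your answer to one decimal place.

Working-age: 2058.2

Old-age dependency ratio = elderly / working-age × 100
27.5 = 566.0 / W × 100
⇒ 2058.2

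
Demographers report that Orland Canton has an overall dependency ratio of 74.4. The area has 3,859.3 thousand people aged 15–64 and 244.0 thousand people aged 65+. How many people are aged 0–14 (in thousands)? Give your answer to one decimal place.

Aged 0–14: 2,627.3

Total dependency ratio = (youth + elderly) / working-age × 100
74.4 = (Y + 244.0) / 3,859.3 × 100
⇒ 2,627.3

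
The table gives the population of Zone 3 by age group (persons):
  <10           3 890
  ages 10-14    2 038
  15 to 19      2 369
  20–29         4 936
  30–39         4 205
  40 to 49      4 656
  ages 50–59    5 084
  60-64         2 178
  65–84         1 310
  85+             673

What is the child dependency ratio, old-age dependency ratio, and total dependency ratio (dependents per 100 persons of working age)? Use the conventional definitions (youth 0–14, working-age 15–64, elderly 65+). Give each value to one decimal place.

Youth dependency ratio: 25.3
Old-age dependency ratio: 8.5
Total dependency ratio: 33.8

0–14: 3 890 + 2 038 = 5 928
15–64: 2 369 + 4 936 + 4 205 + 4 656 + 5 084 + 2 178 = 23 428
65+: 1 310 + 673 = 1 983
Youth dependency ratio = 5 928 / 23 428 × 100 = 25.3
Old-age dependency ratio = 1 983 / 23 428 × 100 = 8.5
Total dependency ratio = (5 928 + 1 983) / 23 428 × 100 = 7 911 / 23 428 × 100 = 33.8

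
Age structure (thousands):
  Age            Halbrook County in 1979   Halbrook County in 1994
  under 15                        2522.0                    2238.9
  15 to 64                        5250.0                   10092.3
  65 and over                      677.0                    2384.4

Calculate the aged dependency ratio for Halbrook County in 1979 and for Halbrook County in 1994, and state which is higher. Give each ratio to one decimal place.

Halbrook County in 1979: 12.9
Halbrook County in 1994: 23.6
Higher: Halbrook County in 1994

Halbrook County in 1979: 677.0 / 5250.0 × 100 = 12.9
Halbrook County in 1994: 2384.4 / 10092.3 × 100 = 23.6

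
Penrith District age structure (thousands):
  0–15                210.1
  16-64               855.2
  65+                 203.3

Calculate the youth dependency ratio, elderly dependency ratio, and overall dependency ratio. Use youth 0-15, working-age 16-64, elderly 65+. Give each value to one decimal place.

Youth dependency ratio: 24.6
Old-age dependency ratio: 23.8
Total dependency ratio: 48.3

Youth dependency ratio = 210.1 / 855.2 × 100 = 24.6
Old-age dependency ratio = 203.3 / 855.2 × 100 = 23.8
Total dependency ratio = (210.1 + 203.3) / 855.2 × 100 = 413.4 / 855.2 × 100 = 48.3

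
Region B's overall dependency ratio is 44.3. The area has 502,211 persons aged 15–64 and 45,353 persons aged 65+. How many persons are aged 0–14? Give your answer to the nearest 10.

Aged 0–14: 177,130

Total dependency ratio = (youth + elderly) / working-age × 100
44.3 = (Y + 45,353) / 502,211 × 100
⇒ 177,130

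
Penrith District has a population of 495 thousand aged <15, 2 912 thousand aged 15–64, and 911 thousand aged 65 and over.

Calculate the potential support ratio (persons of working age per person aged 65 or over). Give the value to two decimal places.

Potential support ratio: 3.20

Potential support ratio = 2 912 / 911 = 3.20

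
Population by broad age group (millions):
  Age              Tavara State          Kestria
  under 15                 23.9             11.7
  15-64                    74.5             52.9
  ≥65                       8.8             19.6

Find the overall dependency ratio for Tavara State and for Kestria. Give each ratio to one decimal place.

Tavara State: 43.9
Kestria: 59.2

Tavara State: (23.9 + 8.8) / 74.5 × 100 = 32.7 / 74.5 × 100 = 43.9
Kestria: (11.7 + 19.6) / 52.9 × 100 = 31.3 / 52.9 × 100 = 59.2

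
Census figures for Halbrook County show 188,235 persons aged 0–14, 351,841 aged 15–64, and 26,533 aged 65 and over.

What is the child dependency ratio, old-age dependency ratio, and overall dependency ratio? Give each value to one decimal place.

Youth dependency ratio = 188,235 / 351,841 × 100 = 53.5
Old-age dependency ratio = 26,533 / 351,841 × 100 = 7.5
Total dependency ratio = (188,235 + 26,533) / 351,841 × 100 = 214,768 / 351,841 × 100 = 61.0

Youth dependency ratio: 53.5
Old-age dependency ratio: 7.5
Total dependency ratio: 61.0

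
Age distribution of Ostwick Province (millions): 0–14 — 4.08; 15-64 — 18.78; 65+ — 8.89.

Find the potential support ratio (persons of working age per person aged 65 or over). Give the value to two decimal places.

Potential support ratio: 2.11

Potential support ratio = 18.78 / 8.89 = 2.11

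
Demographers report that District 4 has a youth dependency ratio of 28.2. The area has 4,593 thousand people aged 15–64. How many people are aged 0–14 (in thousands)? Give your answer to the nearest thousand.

Youth dependency ratio = youth / working-age × 100
28.2 = Y / 4,593 × 100
⇒ 1,295

Aged 0–14: 1,295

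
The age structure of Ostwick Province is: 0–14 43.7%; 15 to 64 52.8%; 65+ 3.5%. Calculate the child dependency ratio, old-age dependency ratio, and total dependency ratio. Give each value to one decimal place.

Youth dependency ratio = 43.7 / 52.8 × 100 = 82.8
Old-age dependency ratio = 3.5 / 52.8 × 100 = 6.6
Total dependency ratio = (43.7 + 3.5) / 52.8 × 100 = 47.2 / 52.8 × 100 = 89.4

Youth dependency ratio: 82.8
Old-age dependency ratio: 6.6
Total dependency ratio: 89.4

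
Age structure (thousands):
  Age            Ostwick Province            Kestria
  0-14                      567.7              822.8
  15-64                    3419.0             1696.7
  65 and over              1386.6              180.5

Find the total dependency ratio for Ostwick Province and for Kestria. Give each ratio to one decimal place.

Ostwick Province: (567.7 + 1386.6) / 3419.0 × 100 = 1954.3 / 3419.0 × 100 = 57.2
Kestria: (822.8 + 180.5) / 1696.7 × 100 = 1003.3 / 1696.7 × 100 = 59.1

Ostwick Province: 57.2
Kestria: 59.1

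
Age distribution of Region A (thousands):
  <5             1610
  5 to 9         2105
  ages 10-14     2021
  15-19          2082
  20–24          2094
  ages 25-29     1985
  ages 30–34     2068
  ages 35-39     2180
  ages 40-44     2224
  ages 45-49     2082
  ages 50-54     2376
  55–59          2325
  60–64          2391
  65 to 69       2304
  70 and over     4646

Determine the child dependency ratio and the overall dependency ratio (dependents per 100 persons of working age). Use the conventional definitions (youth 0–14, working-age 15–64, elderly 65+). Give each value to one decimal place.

Youth dependency ratio: 26.3
Total dependency ratio: 58.2

0–14: 1610 + 2105 + 2021 = 5736
15–64: 2082 + 2094 + 1985 + 2068 + 2180 + 2224 + 2082 + 2376 + 2325 + 2391 = 21807
65+: 2304 + 4646 = 6950
Youth dependency ratio = 5736 / 21807 × 100 = 26.3
Total dependency ratio = (5736 + 6950) / 21807 × 100 = 12686 / 21807 × 100 = 58.2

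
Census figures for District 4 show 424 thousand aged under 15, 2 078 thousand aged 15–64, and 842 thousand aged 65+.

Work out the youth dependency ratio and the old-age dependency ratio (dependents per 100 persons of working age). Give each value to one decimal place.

Youth dependency ratio = 424 / 2 078 × 100 = 20.4
Old-age dependency ratio = 842 / 2 078 × 100 = 40.5

Youth dependency ratio: 20.4
Old-age dependency ratio: 40.5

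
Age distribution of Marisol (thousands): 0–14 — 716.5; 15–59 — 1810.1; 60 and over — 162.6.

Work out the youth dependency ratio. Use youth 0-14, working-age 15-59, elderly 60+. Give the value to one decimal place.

Youth dependency ratio: 39.6

Youth dependency ratio = 716.5 / 1810.1 × 100 = 39.6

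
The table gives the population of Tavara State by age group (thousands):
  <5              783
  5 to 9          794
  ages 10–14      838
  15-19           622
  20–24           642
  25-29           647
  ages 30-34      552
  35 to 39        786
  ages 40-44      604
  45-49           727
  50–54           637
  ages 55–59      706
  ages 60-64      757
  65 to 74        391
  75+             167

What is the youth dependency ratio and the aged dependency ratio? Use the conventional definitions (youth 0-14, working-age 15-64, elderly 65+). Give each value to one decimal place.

Youth dependency ratio: 36.2
Old-age dependency ratio: 8.4

0–14: 783 + 794 + 838 = 2415
15–64: 622 + 642 + 647 + 552 + 786 + 604 + 727 + 637 + 706 + 757 = 6680
65+: 391 + 167 = 558
Youth dependency ratio = 2415 / 6680 × 100 = 36.2
Old-age dependency ratio = 558 / 6680 × 100 = 8.4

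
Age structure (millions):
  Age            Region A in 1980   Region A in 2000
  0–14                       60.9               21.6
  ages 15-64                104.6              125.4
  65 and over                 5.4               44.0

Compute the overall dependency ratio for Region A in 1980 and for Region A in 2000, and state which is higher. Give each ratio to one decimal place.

Region A in 1980: 63.4
Region A in 2000: 52.3
Higher: Region A in 1980

Region A in 1980: (60.9 + 5.4) / 104.6 × 100 = 66.3 / 104.6 × 100 = 63.4
Region A in 2000: (21.6 + 44.0) / 125.4 × 100 = 65.6 / 125.4 × 100 = 52.3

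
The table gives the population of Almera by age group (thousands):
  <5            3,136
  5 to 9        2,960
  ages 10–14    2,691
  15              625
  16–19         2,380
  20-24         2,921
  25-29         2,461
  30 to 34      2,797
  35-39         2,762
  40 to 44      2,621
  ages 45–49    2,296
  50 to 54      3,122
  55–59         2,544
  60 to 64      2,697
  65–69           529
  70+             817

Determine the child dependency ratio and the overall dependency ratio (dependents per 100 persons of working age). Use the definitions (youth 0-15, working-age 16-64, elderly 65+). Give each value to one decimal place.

Youth dependency ratio: 35.4
Total dependency ratio: 40.4

0–15: 3,136 + 2,960 + 2,691 + 625 = 9,412
16–64: 2,380 + 2,921 + 2,461 + 2,797 + 2,762 + 2,621 + 2,296 + 3,122 + 2,544 + 2,697 = 26,601
65+: 529 + 817 = 1,346
Youth dependency ratio = 9,412 / 26,601 × 100 = 35.4
Total dependency ratio = (9,412 + 1,346) / 26,601 × 100 = 10,758 / 26,601 × 100 = 40.4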